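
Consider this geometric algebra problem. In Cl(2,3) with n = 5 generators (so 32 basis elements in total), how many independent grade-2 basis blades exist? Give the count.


Number of grade-k basis blades in Cl(p,q) with n = p + q is C(n, k).
n = 2 + 3 = 5
C(5, 2) = 5! / (2! * 3!)
= 120 / (2 * 6)
= 10


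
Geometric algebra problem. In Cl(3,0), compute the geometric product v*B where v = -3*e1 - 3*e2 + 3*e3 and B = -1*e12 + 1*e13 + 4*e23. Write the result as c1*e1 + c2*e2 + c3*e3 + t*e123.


vB has grade-1 (vector) and grade-3 (trivector) parts: vB = (v _| B) + (v ^ B).
Vector part <vB>_1:
  e1: -v2*b12 - v3*b13 = -(-3)*(-1) - (3)*(1) = -6
  e2: v1*b12 - v3*b23 = (-3)*(-1) - (3)*(4) = -9
  e3: v1*b13 + v2*b23 = (-3)*(1) + (-3)*(4) = -15
Trivector part <vB>_3:
  e123: v1*b23 - v2*b13 + v3*b12 = (-3)*(4) - (-3)*(1) + (3)*(-1) = -12
vB = -6*e1 - 9*e2 - 15*e3 - 12*e123


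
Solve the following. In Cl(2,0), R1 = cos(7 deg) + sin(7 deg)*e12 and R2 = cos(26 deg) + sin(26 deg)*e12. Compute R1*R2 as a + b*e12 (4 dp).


Same-plane rotors commute and their half-angles add:
R1*R2 = cos(a1 + a2) + sin(a1 + a2)*e12.
a1 + a2 = 7 + 26 = 33 deg
cos(33 deg) = 0.8387
sin(33 deg) = 0.5446
R1*R2 = 0.8387 + 0.5446*e12


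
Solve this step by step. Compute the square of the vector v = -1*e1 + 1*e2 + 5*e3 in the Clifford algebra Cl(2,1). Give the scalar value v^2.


v^2 = sum of c_i^2 * e_i^2
Positive signature terms (e_i^2 = +1): (-1)^2 + 1^2 = 2
Negative signature terms (e_j^2 = -1): 5^2 = 25
v^2 = 2 - 25 = -23


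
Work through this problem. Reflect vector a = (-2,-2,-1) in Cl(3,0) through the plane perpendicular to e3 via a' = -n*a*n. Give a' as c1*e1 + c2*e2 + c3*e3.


Reflection formula: a' = -n*a*n, with n = e3 (unit vector, n^2 = 1).
For reflection through hyperplane perp to e3:
The component along e3 flips sign, others stay.
a = (-2, -2, -1)
a' = (-2, -2, 1)
a' = -2*e1 - 2*e2 + 1*e3


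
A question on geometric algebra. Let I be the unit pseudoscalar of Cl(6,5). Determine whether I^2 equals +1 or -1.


The pseudoscalar I = e1...e_n (product of all n generators) of Cl(p,q) satisfies I^2 = (-1)^(q + n(n-1)/2).
p = 6, q = 5, n = p + q = 11
n(n-1)/2 = 11 * 10 / 2 = 55
Exponent = q + n(n-1)/2 = 5 + 55 = 60
I^2 = (-1)^60 = +1


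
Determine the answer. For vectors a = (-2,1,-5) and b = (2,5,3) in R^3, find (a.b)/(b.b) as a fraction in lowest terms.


Projection coefficient = (a . b) / (b . b)
a . b = (-2)*2 + 1*5 + (-5)*3
= -4 + 5 + (-15) = -14
b . b = 2^2 + 5^2 + 3^2
= 4 + 25 + 9 = 38
Coefficient = -14/38
In lowest terms: -7/19


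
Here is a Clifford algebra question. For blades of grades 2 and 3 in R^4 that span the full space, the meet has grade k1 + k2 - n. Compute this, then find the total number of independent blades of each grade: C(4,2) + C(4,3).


Meet grade = grade(A) + grade(B) - n
= 2 + 3 - 4 = 1
C(4,2) = 6
C(4,3) = 4
dim_A + dim_B = 6 + 4 = 10


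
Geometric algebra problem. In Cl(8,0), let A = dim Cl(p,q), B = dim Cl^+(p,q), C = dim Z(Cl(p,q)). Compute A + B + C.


n = 8 + 0 = 8
Total dim = 2^8 = 256
Even subalgebra dim = 2^7 = 128
n is even, so center dim = 1
Sum = 256 + 128 + 1 = 385


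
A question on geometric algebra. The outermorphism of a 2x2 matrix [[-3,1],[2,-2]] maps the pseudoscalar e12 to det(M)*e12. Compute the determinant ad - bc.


The outermorphism of a linear map f sends e1^e2 to f(e1)^f(e2).
f(e1) = -3*e1 + 2*e2
f(e2) = 1*e1 - 2*e2
f(e1) ^ f(e2) = (-3*e1 + 2*e2) ^ (1*e1 - 2*e2)
= (-3)*(-2)*e12 + 2*1*e21
= (6 - 2)*e12
= 4*e12
Coefficient = 4


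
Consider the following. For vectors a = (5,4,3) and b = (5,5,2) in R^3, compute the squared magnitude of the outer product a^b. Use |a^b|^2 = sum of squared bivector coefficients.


a wedge b = (a1*b2 - a2*b1)*e12 + (a1*b3 - a3*b1)*e13 + (a2*b3 - a3*b2)*e23
e12 coeff: 5*5 - 4*5 = 25 - 20 = 5
e13 coeff: 5*2 - 3*5 = 10 - 15 = -5
e23 coeff: 4*2 - 3*5 = 8 - 15 = -7
|a wedge b|^2 = 5^2 + (-5)^2 + (-7)^2
= 25 + 25 + 49
= 99


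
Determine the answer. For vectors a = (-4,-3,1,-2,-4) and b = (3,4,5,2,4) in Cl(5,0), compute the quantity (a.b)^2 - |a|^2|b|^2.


a . b = (-4)*3 + (-3)*4 + 1*5 + (-2)*2 + (-4)*4
= -12 + (-12) + 5 + (-4) + (-16) = -39
|a|^2 = (-4)^2 + (-3)^2 + 1^2 + (-2)^2 + (-4)^2 = 46
|b|^2 = 3^2 + 4^2 + 5^2 + 2^2 + 4^2 = 70
(a.b)^2 = (-39)^2 = 1521
|a|^2 * |b|^2 = 46 * 70 = 3220
Result = 1521 - 3220 = -1699


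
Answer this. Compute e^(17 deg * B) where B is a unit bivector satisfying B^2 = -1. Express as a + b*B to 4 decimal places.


For a unit bivector B with B^2 = -1, the exponential series gives
e^(theta*B) = cos(theta) + sin(theta)*B (the GA analogue of Euler's formula).
theta = 17 degrees = 0.296706 rad
cos(17 deg) = 0.9563
sin(17 deg) = 0.2924
exp(theta*B) = 0.9563 + 0.2924*B


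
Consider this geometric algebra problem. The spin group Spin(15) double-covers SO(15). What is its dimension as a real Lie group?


Spin(n) double-covers SO(n); both have Lie algebra so(n) of dimension n(n-1)/2.
n = 15
n(n-1) = 15 * 14 = 210
dim Spin(15) = 210/2 = 105


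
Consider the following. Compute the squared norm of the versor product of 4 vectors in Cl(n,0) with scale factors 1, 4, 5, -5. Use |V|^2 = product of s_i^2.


Each vector v_i has |v_i|^2 = s_i^2
Squared scales: 1^2 = 1, 4^2 = 16, 5^2 = 25, (-5)^2 = 25
|V|^2 = 1 * 16 * 25 * 25
= 10000


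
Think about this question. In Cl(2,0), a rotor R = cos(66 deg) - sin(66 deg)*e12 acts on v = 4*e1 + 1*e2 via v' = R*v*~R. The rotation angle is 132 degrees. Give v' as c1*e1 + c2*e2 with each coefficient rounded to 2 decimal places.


Rotor R = cos(66deg) - sin(66deg)*e12
Rotation angle theta = 2 * 66 = 132 degrees
v' = R*v*~R rotates v by theta.
cos(132deg) = -0.6691, sin(132deg) = 0.7431
v'_1 = 4*cos(132deg) - 1*sin(132deg)
= 4*(-0.6691) - 1*0.7431
= -3.42
v'_2 = 4*sin(132deg) + 1*cos(132deg)
= 4*0.7431 + 1*(-0.6691)
= 2.30
v' = -3.42*e1 + 2.30*e2


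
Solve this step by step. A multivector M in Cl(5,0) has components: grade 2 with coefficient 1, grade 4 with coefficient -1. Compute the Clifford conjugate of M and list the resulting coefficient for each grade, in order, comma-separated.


Clifford conjugate sign for grade k: (-1)^(k(k+1)/2)
Grade 2: (-1)^(2*3/2) = (-1)^3 = -1, coeff 1 -> -1
Grade 4: (-1)^(4*5/2) = (-1)^10 = 1, coeff -1 -> -1
Conjugated coefficients: -1, -1


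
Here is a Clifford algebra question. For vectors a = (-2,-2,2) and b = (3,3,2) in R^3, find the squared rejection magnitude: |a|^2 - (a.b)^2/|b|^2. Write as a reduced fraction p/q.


|a|^2 = (-2)^2 + (-2)^2 + 2^2 = 12
|b|^2 = 3^2 + 3^2 + 2^2 = 22
a . b = (-2)*3 + (-2)*3 + 2*2 = -8
(a.b)^2 = (-8)^2 = 64
|rej|^2 = 12 - 64/22
= (264 - 64)/22
= 200/22
In lowest terms: 100/11


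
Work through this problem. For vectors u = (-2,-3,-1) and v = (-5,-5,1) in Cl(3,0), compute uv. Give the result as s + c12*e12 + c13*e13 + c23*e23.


In Cl(3,0): e_i^2 = 1, e_ie_j = -e_je_i for i != j.
Scalar part = u . v = (-2)*(-5) + (-3)*(-5) + (-1)*1
= 10 + 15 + (-1) = 24
e12 coeff = (-2)*(-5) - (-3)*(-5) = 10 - 15 = -5
e13 coeff = (-2)*1 - (-1)*(-5) = -2 - 5 = -7
e23 coeff = (-3)*1 - (-1)*(-5) = -3 - 5 = -8
uv = 24 - 5*e12 - 7*e13 - 8*e23


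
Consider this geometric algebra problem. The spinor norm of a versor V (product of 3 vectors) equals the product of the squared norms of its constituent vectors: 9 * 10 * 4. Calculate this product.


Spinor norm N(V) = |v1|^2 * |v2|^2 * ... * |v3|^2
= 9 * 10 * 4
Running product: 9, 90, 360
N(V) = 360


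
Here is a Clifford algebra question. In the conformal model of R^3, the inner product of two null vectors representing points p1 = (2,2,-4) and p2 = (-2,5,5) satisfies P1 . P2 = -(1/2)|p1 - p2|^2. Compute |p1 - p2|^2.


p1 - p2 = (4, -3, -9)
|p1 - p2|^2 = 4^2 + (-3)^2 + (-9)^2
= 16 + 9 + 81
= 106


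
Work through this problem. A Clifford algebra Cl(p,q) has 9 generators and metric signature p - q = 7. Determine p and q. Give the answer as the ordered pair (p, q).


We need p + q = 9 and p - q = 7.
Adding: 2p = 9 + 7 = 16, so p = 8.
Then q = 9 - 8 = 1.
(p, q) = (8, 1)


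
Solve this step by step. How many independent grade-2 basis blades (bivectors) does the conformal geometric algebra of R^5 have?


The conformal model of R^5 uses Cl(6,1) with m = 5 + 2 = 7 generators.
Number of grade-2 blades = C(m, 2) = C(7, 2)
= 7*6/2 = 21


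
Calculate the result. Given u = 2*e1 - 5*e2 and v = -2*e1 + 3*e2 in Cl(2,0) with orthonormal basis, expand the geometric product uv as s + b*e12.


Expand: (2*e1 - 5*e2)(-2*e1 + 3*e2)
= 2*(-2)*e1e1 + 2*3*e1e2 + (-5)*(-2)*e2e1 + (-5)*3*e2e2
Using e1^2 = e2^2 = 1, e2e1 = -e1e2:
Scalar part s = 2*(-2) + (-5)*3 = -4 + (-15) = -19
Bivector part b = 2*3 - (-5)*(-2) = 6 - 10 = -4
uv = -19 - 4*e12


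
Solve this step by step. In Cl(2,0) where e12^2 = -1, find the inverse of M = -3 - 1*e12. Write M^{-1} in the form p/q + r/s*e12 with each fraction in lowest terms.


M = -3 - 1*e12, where e12^2 = -1.
Since M commutes with its reverse ~M = a - b*e12, M * ~M = a^2 - b^2*e12^2 = a^2 + b^2.
So M^{-1} = ~M / (a^2 + b^2) = (a - b*e12)/(a^2 + b^2).
a^2 + b^2 = 9 + 1 = 10
Scalar part = -3/10 = -3/10
Bivector coeff = 1/10 = 1/10
M^{-1} = -3/10 + 1/10*e12


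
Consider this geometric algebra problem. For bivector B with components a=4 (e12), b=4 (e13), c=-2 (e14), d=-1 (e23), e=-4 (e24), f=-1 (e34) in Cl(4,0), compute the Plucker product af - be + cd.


Plucker relation: af - be + cd
a*f = 4*(-1) = -4
b*e = 4*(-4) = -16
c*d = (-2)*(-1) = 2
af - be + cd = -4 - (-16) + 2
= 14


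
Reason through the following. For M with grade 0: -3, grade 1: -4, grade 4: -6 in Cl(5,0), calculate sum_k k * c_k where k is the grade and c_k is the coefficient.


Grade-weighted sum = sum of grade_k * coefficient_k
0*(-3) = 0
1*(-4) = -4
4*(-6) = -24
Total = 0 + (-4) + (-24) = -28


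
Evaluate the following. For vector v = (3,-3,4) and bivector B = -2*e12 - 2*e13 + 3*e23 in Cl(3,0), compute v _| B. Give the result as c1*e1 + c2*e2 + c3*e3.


Left contraction v _| B = <vB>_1 (grade-1 part of the geometric product vB).
Using e1_|e12 = e2, e2_|e12 = -e1, e1_|e13 = e3, e3_|e13 = -e1, e2_|e23 = e3, e3_|e23 = -e2:
e1 coeff: -v2*b12 - v3*b13 = -(-3)*(-2) - (4)*(-2) = 2
e2 coeff: v1*b12 - v3*b23 = (3)*(-2) - (4)*(3) = -18
e3 coeff: v1*b13 + v2*b23 = (3)*(-2) + (-3)*(3) = -15
v _| B = 2*e1 - 18*e2 - 15*e3


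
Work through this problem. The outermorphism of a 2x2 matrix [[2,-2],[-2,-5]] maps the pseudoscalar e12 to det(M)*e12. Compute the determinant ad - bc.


The outermorphism of a linear map f sends e1^e2 to f(e1)^f(e2).
f(e1) = 2*e1 - 2*e2
f(e2) = -2*e1 - 5*e2
f(e1) ^ f(e2) = (2*e1 - 2*e2) ^ (-2*e1 - 5*e2)
= 2*(-5)*e12 + (-2)*(-2)*e21
= (-10 - 4)*e12
= -14*e12
Coefficient = -14


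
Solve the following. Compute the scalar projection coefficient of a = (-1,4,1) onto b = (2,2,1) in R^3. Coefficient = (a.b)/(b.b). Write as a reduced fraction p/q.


Projection coefficient = (a . b) / (b . b)
a . b = (-1)*2 + 4*2 + 1*1
= -2 + 8 + 1 = 7
b . b = 2^2 + 2^2 + 1^2
= 4 + 4 + 1 = 9
Coefficient = 7/9
In lowest terms: 7/9


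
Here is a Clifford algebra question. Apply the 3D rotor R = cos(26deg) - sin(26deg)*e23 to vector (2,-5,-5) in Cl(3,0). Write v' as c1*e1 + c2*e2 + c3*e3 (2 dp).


Rotor R = cos(26deg) - sin(26deg)*e23
Rotation angle theta = 2 * 26 = 52 degrees in the e23 plane (e2 -> e3).
The component perpendicular to the plane (e1) is invariant: v'_1 = v1 = 2.00
cos(52deg) = 0.6157, sin(52deg) = 0.7880
v'_2 = v2*cos(theta) - v3*sin(theta) = -5*0.6157 - (-5)*0.7880 = 0.86
v'_3 = v2*sin(theta) + v3*cos(theta) = -5*0.7880 + (-5)*0.6157 = -7.02
v' = 2.00*e1 + 0.86*e2 - 7.02*e3


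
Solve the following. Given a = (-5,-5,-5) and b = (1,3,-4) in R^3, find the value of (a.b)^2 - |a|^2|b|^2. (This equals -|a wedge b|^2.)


a . b = (-5)*1 + (-5)*3 + (-5)*(-4)
= -5 + (-15) + 20 = 0
|a|^2 = (-5)^2 + (-5)^2 + (-5)^2 = 75
|b|^2 = 1^2 + 3^2 + (-4)^2 = 26
(a.b)^2 = 0^2 = 0
|a|^2 * |b|^2 = 75 * 26 = 1950
Result = 0 - 1950 = -1950


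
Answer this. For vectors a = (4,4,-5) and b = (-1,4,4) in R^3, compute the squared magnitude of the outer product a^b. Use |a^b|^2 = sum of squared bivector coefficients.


a wedge b = (a1*b2 - a2*b1)*e12 + (a1*b3 - a3*b1)*e13 + (a2*b3 - a3*b2)*e23
e12 coeff: 4*4 - 4*(-1) = 16 - (-4) = 20
e13 coeff: 4*4 - (-5)*(-1) = 16 - 5 = 11
e23 coeff: 4*4 - (-5)*4 = 16 - (-20) = 36
|a wedge b|^2 = 20^2 + 11^2 + 36^2
= 400 + 121 + 1296
= 1817


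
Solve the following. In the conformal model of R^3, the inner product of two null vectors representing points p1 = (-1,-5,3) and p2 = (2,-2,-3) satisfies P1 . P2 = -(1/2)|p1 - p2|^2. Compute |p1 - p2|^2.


p1 - p2 = (-3, -3, 6)
|p1 - p2|^2 = (-3)^2 + (-3)^2 + 6^2
= 9 + 9 + 36
= 54


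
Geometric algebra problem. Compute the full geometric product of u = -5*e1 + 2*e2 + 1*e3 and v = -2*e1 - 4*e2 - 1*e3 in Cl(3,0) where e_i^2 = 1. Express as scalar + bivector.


In Cl(3,0): e_i^2 = 1, e_ie_j = -e_je_i for i != j.
Scalar part = u . v = (-5)*(-2) + 2*(-4) + 1*(-1)
= 10 + (-8) + (-1) = 1
e12 coeff = (-5)*(-4) - 2*(-2) = 20 - (-4) = 24
e13 coeff = (-5)*(-1) - 1*(-2) = 5 - (-2) = 7
e23 coeff = 2*(-1) - 1*(-4) = -2 - (-4) = 2
uv = 1 + 24*e12 + 7*e13 + 2*e23


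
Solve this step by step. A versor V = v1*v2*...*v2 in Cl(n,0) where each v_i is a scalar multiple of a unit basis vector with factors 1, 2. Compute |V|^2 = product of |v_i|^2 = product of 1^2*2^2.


Each vector v_i has |v_i|^2 = s_i^2
Squared scales: 1^2 = 1, 2^2 = 4
|V|^2 = 1 * 4
= 4


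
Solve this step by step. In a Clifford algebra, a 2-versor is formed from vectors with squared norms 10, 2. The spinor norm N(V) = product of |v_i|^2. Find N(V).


Spinor norm N(V) = |v1|^2 * |v2|^2 * ... * |v2|^2
= 10 * 2
Running product: 10, 20
N(V) = 20


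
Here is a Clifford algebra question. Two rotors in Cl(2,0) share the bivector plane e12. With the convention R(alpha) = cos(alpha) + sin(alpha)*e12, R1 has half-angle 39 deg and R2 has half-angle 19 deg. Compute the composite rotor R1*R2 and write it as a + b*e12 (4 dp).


Same-plane rotors commute and their half-angles add:
R1*R2 = cos(a1 + a2) + sin(a1 + a2)*e12.
a1 + a2 = 39 + 19 = 58 deg
cos(58 deg) = 0.5299
sin(58 deg) = 0.8480
R1*R2 = 0.5299 + 0.8480*e12


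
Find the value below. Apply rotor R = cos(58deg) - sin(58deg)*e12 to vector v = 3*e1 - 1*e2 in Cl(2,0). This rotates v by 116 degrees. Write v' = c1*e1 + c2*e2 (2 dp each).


Rotor R = cos(58deg) - sin(58deg)*e12
Rotation angle theta = 2 * 58 = 116 degrees
v' = R*v*~R rotates v by theta.
cos(116deg) = -0.4384, sin(116deg) = 0.8988
v'_1 = 3*cos(116deg) - (-1)*sin(116deg)
= 3*(-0.4384) - (-1)*0.8988
= -0.42
v'_2 = 3*sin(116deg) + (-1)*cos(116deg)
= 3*0.8988 + (-1)*(-0.4384)
= 3.13
v' = -0.42*e1 + 3.13*e2


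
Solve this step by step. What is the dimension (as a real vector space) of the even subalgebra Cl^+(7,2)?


Even subalgebra dimension = 2^(n-1)
n = 7 + 2 = 9
2^(9 - 1) = 2^8 = 256
Verification: sum of C(9,k) for even k = 1 + 36 + 126 + 84 + 9 = 256
Result = 256


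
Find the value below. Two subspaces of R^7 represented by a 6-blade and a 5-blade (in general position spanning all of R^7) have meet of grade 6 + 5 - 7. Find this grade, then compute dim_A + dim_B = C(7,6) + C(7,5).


Meet grade = grade(A) + grade(B) - n
= 6 + 5 - 7 = 4
C(7,6) = 7
C(7,5) = 21
dim_A + dim_B = 7 + 21 = 28


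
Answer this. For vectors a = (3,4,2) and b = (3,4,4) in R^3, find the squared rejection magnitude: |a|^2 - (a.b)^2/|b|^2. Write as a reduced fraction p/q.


|a|^2 = 3^2 + 4^2 + 2^2 = 29
|b|^2 = 3^2 + 4^2 + 4^2 = 41
a . b = 3*3 + 4*4 + 2*4 = 33
(a.b)^2 = 33^2 = 1089
|rej|^2 = 29 - 1089/41
= (1189 - 1089)/41
= 100/41
In lowest terms: 100/41


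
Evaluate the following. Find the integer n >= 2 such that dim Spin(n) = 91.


dim Spin(n) = dim so(n) = n(n-1)/2.
Solve n(n-1)/2 = 91, i.e. n^2 - n - 182 = 0.
Discriminant = 1 + 8*91 = 729
n = (1 + sqrt(729))/2 = (1 + 27)/2 = 14


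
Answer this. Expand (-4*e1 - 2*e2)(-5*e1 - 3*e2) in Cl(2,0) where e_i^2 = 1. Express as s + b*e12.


Expand: (-4*e1 - 2*e2)(-5*e1 - 3*e2)
= (-4)*(-5)*e1e1 + (-4)*(-3)*e1e2 + (-2)*(-5)*e2e1 + (-2)*(-3)*e2e2
Using e1^2 = e2^2 = 1, e2e1 = -e1e2:
Scalar part s = (-4)*(-5) + (-2)*(-3) = 20 + 6 = 26
Bivector part b = (-4)*(-3) - (-2)*(-5) = 12 - 10 = 2
uv = 26 + 2*e12


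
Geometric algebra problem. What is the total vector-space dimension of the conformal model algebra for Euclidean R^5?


The conformal model of R^5 uses Cl(6,1): the 5 Euclidean generators plus two extra orthogonal generators e+ (e+^2 = +1) and e- (e-^2 = -1), from which the null vectors e0, einf are built.
Number of generators m = 5 + 2 = 7.
dim Cl(p,q) = 2^m = 2^7 = 128


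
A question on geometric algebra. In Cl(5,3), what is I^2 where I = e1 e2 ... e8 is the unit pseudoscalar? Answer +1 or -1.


The pseudoscalar I = e1...e_n (product of all n generators) of Cl(p,q) satisfies I^2 = (-1)^(q + n(n-1)/2).
p = 5, q = 3, n = p + q = 8
n(n-1)/2 = 8 * 7 / 2 = 28
Exponent = q + n(n-1)/2 = 3 + 28 = 31
I^2 = (-1)^31 = -1


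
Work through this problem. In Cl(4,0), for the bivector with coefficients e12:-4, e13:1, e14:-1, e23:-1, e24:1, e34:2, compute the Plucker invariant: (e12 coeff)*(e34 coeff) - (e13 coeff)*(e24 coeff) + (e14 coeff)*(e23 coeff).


Plucker relation: af - be + cd
a*f = (-4)*2 = -8
b*e = 1*1 = 1
c*d = (-1)*(-1) = 1
af - be + cd = -8 - 1 + 1
= -8


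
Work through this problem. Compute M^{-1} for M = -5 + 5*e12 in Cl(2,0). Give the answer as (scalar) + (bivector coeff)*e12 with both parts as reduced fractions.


M = -5 + 5*e12, where e12^2 = -1.
Since M commutes with its reverse ~M = a - b*e12, M * ~M = a^2 - b^2*e12^2 = a^2 + b^2.
So M^{-1} = ~M / (a^2 + b^2) = (a - b*e12)/(a^2 + b^2).
a^2 + b^2 = 25 + 25 = 50
Scalar part = -5/50 = -1/10
Bivector coeff = -5/50 = -1/10
M^{-1} = -1/10 - 1/10*e12


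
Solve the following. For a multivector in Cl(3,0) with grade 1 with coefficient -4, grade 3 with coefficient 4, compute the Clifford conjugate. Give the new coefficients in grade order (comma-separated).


Clifford conjugate sign for grade k: (-1)^(k(k+1)/2)
Grade 1: (-1)^(1*2/2) = (-1)^1 = -1, coeff -4 -> 4
Grade 3: (-1)^(3*4/2) = (-1)^6 = 1, coeff 4 -> 4
Conjugated coefficients: 4, 4


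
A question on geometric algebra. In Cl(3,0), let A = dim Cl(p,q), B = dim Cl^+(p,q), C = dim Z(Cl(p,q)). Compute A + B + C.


n = 3 + 0 = 3
Total dim = 2^3 = 8
Even subalgebra dim = 2^2 = 4
n is odd, so center dim = 2
Sum = 8 + 4 + 2 = 14


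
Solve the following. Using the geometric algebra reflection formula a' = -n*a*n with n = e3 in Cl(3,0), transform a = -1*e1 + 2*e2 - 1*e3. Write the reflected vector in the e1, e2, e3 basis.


Reflection formula: a' = -n*a*n, with n = e3 (unit vector, n^2 = 1).
For reflection through hyperplane perp to e3:
The component along e3 flips sign, others stay.
a = (-1, 2, -1)
a' = (-1, 2, 1)
a' = -1*e1 + 2*e2 + 1*e3


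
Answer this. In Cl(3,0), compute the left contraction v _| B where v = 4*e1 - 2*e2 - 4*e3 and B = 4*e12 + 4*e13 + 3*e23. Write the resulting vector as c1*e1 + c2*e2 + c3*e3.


Left contraction v _| B = <vB>_1 (grade-1 part of the geometric product vB).
Using e1_|e12 = e2, e2_|e12 = -e1, e1_|e13 = e3, e3_|e13 = -e1, e2_|e23 = e3, e3_|e23 = -e2:
e1 coeff: -v2*b12 - v3*b13 = -(-2)*(4) - (-4)*(4) = 24
e2 coeff: v1*b12 - v3*b23 = (4)*(4) - (-4)*(3) = 28
e3 coeff: v1*b13 + v2*b23 = (4)*(4) + (-2)*(3) = 10
v _| B = 24*e1 + 28*e2 + 10*e3


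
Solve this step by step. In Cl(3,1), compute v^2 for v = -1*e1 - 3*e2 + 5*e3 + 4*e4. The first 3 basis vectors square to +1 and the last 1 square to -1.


v^2 = sum of c_i^2 * e_i^2
Positive signature terms (e_i^2 = +1): (-1)^2 + (-3)^2 + 5^2 = 35
Negative signature terms (e_j^2 = -1): 4^2 = 16
v^2 = 35 - 16 = 19


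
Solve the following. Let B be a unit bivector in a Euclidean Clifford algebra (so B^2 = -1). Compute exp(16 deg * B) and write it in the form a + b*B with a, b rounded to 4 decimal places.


For a unit bivector B with B^2 = -1, the exponential series gives
e^(theta*B) = cos(theta) + sin(theta)*B (the GA analogue of Euler's formula).
theta = 16 degrees = 0.279253 rad
cos(16 deg) = 0.9613
sin(16 deg) = 0.2756
exp(theta*B) = 0.9613 + 0.2756*B


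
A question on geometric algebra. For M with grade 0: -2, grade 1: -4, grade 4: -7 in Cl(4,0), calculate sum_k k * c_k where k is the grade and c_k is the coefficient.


Grade-weighted sum = sum of grade_k * coefficient_k
0*(-2) = 0
1*(-4) = -4
4*(-7) = -28
Total = 0 + (-4) + (-28) = -32


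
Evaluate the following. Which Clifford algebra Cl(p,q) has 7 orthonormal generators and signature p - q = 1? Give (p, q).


We need p + q = 7 and p - q = 1.
Adding: 2p = 7 + 1 = 8, so p = 4.
Then q = 7 - 4 = 3.
(p, q) = (4, 3)


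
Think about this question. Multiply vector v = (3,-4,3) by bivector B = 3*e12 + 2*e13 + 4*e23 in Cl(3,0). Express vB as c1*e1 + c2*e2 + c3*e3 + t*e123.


vB has grade-1 (vector) and grade-3 (trivector) parts: vB = (v _| B) + (v ^ B).
Vector part <vB>_1:
  e1: -v2*b12 - v3*b13 = -(-4)*(3) - (3)*(2) = 6
  e2: v1*b12 - v3*b23 = (3)*(3) - (3)*(4) = -3
  e3: v1*b13 + v2*b23 = (3)*(2) + (-4)*(4) = -10
Trivector part <vB>_3:
  e123: v1*b23 - v2*b13 + v3*b12 = (3)*(4) - (-4)*(2) + (3)*(3) = 29
vB = 6*e1 - 3*e2 - 10*e3 + 29*e123


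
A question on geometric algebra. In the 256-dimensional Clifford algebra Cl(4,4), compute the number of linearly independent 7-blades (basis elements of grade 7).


Number of grade-k basis blades in Cl(p,q) with n = p + q is C(n, k).
n = 4 + 4 = 8
C(8, 7) = 8! / (7! * 1!)
= 40320 / (5040 * 1)
= 8


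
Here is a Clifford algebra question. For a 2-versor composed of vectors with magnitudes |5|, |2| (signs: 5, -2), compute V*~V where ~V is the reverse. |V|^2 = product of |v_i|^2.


Each vector v_i has |v_i|^2 = s_i^2
Squared scales: 5^2 = 25, (-2)^2 = 4
|V|^2 = 25 * 4
= 100


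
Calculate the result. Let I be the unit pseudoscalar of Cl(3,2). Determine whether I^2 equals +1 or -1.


The pseudoscalar I = e1...e_n (product of all n generators) of Cl(p,q) satisfies I^2 = (-1)^(q + n(n-1)/2).
p = 3, q = 2, n = p + q = 5
n(n-1)/2 = 5 * 4 / 2 = 10
Exponent = q + n(n-1)/2 = 2 + 10 = 12
I^2 = (-1)^12 = +1


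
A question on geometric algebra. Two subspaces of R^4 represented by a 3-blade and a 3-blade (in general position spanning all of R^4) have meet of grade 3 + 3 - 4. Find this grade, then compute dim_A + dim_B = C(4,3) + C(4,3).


Meet grade = grade(A) + grade(B) - n
= 3 + 3 - 4 = 2
C(4,3) = 4
C(4,3) = 4
dim_A + dim_B = 4 + 4 = 8


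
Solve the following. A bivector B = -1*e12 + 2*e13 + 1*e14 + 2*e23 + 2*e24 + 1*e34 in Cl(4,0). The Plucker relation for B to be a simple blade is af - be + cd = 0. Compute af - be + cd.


Plucker relation: af - be + cd
a*f = (-1)*1 = -1
b*e = 2*2 = 4
c*d = 1*2 = 2
af - be + cd = -1 - 4 + 2
= -3


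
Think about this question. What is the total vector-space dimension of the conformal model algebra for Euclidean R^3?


The conformal model of R^3 uses Cl(4,1): the 3 Euclidean generators plus two extra orthogonal generators e+ (e+^2 = +1) and e- (e-^2 = -1), from which the null vectors e0, einf are built.
Number of generators m = 3 + 2 = 5.
dim Cl(p,q) = 2^m = 2^5 = 32


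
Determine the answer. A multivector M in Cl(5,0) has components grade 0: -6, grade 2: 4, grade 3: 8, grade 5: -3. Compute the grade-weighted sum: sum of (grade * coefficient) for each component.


Grade-weighted sum = sum of grade_k * coefficient_k
0*(-6) = 0
2*4 = 8
3*8 = 24
5*(-3) = -15
Total = 0 + 8 + 24 + (-15) = 17


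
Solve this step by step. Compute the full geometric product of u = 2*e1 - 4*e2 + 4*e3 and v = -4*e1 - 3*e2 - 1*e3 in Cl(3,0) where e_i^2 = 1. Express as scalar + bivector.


In Cl(3,0): e_i^2 = 1, e_ie_j = -e_je_i for i != j.
Scalar part = u . v = 2*(-4) + (-4)*(-3) + 4*(-1)
= -8 + 12 + (-4) = 0
e12 coeff = 2*(-3) - (-4)*(-4) = -6 - 16 = -22
e13 coeff = 2*(-1) - 4*(-4) = -2 - (-16) = 14
e23 coeff = (-4)*(-1) - 4*(-3) = 4 - (-12) = 16
uv = 0 - 22*e12 + 14*e13 + 16*e23


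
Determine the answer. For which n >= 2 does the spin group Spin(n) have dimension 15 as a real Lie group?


dim Spin(n) = dim so(n) = n(n-1)/2.
Solve n(n-1)/2 = 15, i.e. n^2 - n - 30 = 0.
Discriminant = 1 + 8*15 = 121
n = (1 + sqrt(121))/2 = (1 + 11)/2 = 6


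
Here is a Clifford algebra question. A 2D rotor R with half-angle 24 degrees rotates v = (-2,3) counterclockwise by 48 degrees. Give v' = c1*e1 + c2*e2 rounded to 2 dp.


Rotor R = cos(24deg) - sin(24deg)*e12
Rotation angle theta = 2 * 24 = 48 degrees
v' = R*v*~R rotates v by theta.
cos(48deg) = 0.6691, sin(48deg) = 0.7431
v'_1 = -2*cos(48deg) - 3*sin(48deg)
= -2*0.6691 - 3*0.7431
= -3.57
v'_2 = -2*sin(48deg) + 3*cos(48deg)
= -2*0.7431 + 3*0.6691
= 0.52
v' = -3.57*e1 + 0.52*e2


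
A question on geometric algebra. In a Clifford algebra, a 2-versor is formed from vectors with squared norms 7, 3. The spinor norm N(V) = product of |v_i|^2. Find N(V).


Spinor norm N(V) = |v1|^2 * |v2|^2 * ... * |v2|^2
= 7 * 3
Running product: 7, 21
N(V) = 21


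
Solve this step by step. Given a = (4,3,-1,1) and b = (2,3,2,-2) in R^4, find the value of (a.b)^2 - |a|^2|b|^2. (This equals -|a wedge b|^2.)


a . b = 4*2 + 3*3 + (-1)*2 + 1*(-2)
= 8 + 9 + (-2) + (-2) = 13
|a|^2 = 4^2 + 3^2 + (-1)^2 + 1^2 = 27
|b|^2 = 2^2 + 3^2 + 2^2 + (-2)^2 = 21
(a.b)^2 = 13^2 = 169
|a|^2 * |b|^2 = 27 * 21 = 567
Result = 169 - 567 = -398


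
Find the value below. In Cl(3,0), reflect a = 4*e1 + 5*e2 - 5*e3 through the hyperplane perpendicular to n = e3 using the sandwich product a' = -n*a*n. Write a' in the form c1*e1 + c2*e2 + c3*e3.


Reflection formula: a' = -n*a*n, with n = e3 (unit vector, n^2 = 1).
For reflection through hyperplane perp to e3:
The component along e3 flips sign, others stay.
a = (4, 5, -5)
a' = (4, 5, 5)
a' = 4*e1 + 5*e2 + 5*e3


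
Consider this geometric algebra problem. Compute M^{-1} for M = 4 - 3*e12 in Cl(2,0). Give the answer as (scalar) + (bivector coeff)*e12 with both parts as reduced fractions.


M = 4 - 3*e12, where e12^2 = -1.
Since M commutes with its reverse ~M = a - b*e12, M * ~M = a^2 - b^2*e12^2 = a^2 + b^2.
So M^{-1} = ~M / (a^2 + b^2) = (a - b*e12)/(a^2 + b^2).
a^2 + b^2 = 16 + 9 = 25
Scalar part = 4/25 = 4/25
Bivector coeff = 3/25 = 3/25
M^{-1} = 4/25 + 3/25*e12


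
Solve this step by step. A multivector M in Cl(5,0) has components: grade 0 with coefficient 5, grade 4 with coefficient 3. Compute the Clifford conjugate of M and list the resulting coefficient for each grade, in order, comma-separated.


Clifford conjugate sign for grade k: (-1)^(k(k+1)/2)
Grade 0: (-1)^(0*1/2) = (-1)^0 = 1, coeff 5 -> 5
Grade 4: (-1)^(4*5/2) = (-1)^10 = 1, coeff 3 -> 3
Conjugated coefficients: 5, 3


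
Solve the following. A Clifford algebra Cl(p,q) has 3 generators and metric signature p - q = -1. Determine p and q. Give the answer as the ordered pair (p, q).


We need p + q = 3 and p - q = -1.
Adding: 2p = 3 + (-1) = 2, so p = 1.
Then q = 3 - 1 = 2.
(p, q) = (1, 2)


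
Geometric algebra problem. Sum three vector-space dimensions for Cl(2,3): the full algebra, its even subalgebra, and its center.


n = 2 + 3 = 5
Total dim = 2^5 = 32
Even subalgebra dim = 2^4 = 16
n is odd, so center dim = 2
Sum = 32 + 16 + 2 = 50


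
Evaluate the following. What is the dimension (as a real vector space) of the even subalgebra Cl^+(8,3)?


Even subalgebra dimension = 2^(n-1)
n = 8 + 3 = 11
2^(11 - 1) = 2^10 = 1024
Verification: sum of C(11,k) for even k = 1 + 55 + 330 + 462 + 165 + 11 = 1024
Result = 1024


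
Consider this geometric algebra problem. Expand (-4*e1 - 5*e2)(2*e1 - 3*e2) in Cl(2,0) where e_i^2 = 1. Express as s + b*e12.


Expand: (-4*e1 - 5*e2)(2*e1 - 3*e2)
= (-4)*2*e1e1 + (-4)*(-3)*e1e2 + (-5)*2*e2e1 + (-5)*(-3)*e2e2
Using e1^2 = e2^2 = 1, e2e1 = -e1e2:
Scalar part s = (-4)*2 + (-5)*(-3) = -8 + 15 = 7
Bivector part b = (-4)*(-3) - (-5)*2 = 12 - (-10) = 22
uv = 7 + 22*e12


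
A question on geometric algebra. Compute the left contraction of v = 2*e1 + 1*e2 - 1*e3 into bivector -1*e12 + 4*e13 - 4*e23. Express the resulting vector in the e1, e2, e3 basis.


Left contraction v _| B = <vB>_1 (grade-1 part of the geometric product vB).
Using e1_|e12 = e2, e2_|e12 = -e1, e1_|e13 = e3, e3_|e13 = -e1, e2_|e23 = e3, e3_|e23 = -e2:
e1 coeff: -v2*b12 - v3*b13 = -(1)*(-1) - (-1)*(4) = 5
e2 coeff: v1*b12 - v3*b23 = (2)*(-1) - (-1)*(-4) = -6
e3 coeff: v1*b13 + v2*b23 = (2)*(4) + (1)*(-4) = 4
v _| B = 5*e1 - 6*e2 + 4*e3


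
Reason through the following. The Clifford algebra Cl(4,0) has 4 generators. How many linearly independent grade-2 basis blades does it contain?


Number of grade-k basis blades in Cl(p,q) with n = p + q is C(n, k).
n = 4 + 0 = 4
C(4, 2) = 4! / (2! * 2!)
= 24 / (2 * 2)
= 6


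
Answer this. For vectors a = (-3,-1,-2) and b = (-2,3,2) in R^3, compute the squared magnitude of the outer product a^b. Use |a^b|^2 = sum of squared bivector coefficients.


a wedge b = (a1*b2 - a2*b1)*e12 + (a1*b3 - a3*b1)*e13 + (a2*b3 - a3*b2)*e23
e12 coeff: (-3)*3 - (-1)*(-2) = -9 - 2 = -11
e13 coeff: (-3)*2 - (-2)*(-2) = -6 - 4 = -10
e23 coeff: (-1)*2 - (-2)*3 = -2 - (-6) = 4
|a wedge b|^2 = (-11)^2 + (-10)^2 + 4^2
= 121 + 100 + 16
= 237


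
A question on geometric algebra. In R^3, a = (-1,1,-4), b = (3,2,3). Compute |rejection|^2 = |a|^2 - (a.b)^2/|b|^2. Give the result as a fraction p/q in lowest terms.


|a|^2 = (-1)^2 + 1^2 + (-4)^2 = 18
|b|^2 = 3^2 + 2^2 + 3^2 = 22
a . b = (-1)*3 + 1*2 + (-4)*3 = -13
(a.b)^2 = (-13)^2 = 169
|rej|^2 = 18 - 169/22
= (396 - 169)/22
= 227/22
In lowest terms: 227/22


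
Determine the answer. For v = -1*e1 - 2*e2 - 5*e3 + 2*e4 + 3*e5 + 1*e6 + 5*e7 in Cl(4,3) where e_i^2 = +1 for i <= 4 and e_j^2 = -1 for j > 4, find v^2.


v^2 = sum of c_i^2 * e_i^2
Positive signature terms (e_i^2 = +1): (-1)^2 + (-2)^2 + (-5)^2 + 2^2 = 34
Negative signature terms (e_j^2 = -1): 3^2 + 1^2 + 5^2 = 35
v^2 = 34 - 35 = -1


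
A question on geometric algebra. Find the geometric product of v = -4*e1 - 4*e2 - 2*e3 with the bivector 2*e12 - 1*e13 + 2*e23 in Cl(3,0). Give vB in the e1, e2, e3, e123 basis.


vB has grade-1 (vector) and grade-3 (trivector) parts: vB = (v _| B) + (v ^ B).
Vector part <vB>_1:
  e1: -v2*b12 - v3*b13 = -(-4)*(2) - (-2)*(-1) = 6
  e2: v1*b12 - v3*b23 = (-4)*(2) - (-2)*(2) = -4
  e3: v1*b13 + v2*b23 = (-4)*(-1) + (-4)*(2) = -4
Trivector part <vB>_3:
  e123: v1*b23 - v2*b13 + v3*b12 = (-4)*(2) - (-4)*(-1) + (-2)*(2) = -16
vB = 6*e1 - 4*e2 - 4*e3 - 16*e123


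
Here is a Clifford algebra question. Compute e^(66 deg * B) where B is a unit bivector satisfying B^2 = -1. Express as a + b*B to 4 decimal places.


For a unit bivector B with B^2 = -1, the exponential series gives
e^(theta*B) = cos(theta) + sin(theta)*B (the GA analogue of Euler's formula).
theta = 66 degrees = 1.151917 rad
cos(66 deg) = 0.4067
sin(66 deg) = 0.9135
exp(theta*B) = 0.4067 + 0.9135*B


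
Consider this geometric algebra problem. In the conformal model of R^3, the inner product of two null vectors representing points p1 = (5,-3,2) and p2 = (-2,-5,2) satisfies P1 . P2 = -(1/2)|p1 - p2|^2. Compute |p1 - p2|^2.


p1 - p2 = (7, 2, 0)
|p1 - p2|^2 = 7^2 + 2^2 + 0^2
= 49 + 4 + 0
= 53


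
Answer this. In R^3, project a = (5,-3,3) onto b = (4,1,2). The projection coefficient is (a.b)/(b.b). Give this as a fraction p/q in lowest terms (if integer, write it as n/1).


Projection coefficient = (a . b) / (b . b)
a . b = 5*4 + (-3)*1 + 3*2
= 20 + (-3) + 6 = 23
b . b = 4^2 + 1^2 + 2^2
= 16 + 1 + 4 = 21
Coefficient = 23/21
In lowest terms: 23/21


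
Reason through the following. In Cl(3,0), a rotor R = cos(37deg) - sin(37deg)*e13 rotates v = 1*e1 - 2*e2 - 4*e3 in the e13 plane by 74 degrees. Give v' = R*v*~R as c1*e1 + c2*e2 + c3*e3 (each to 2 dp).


Rotor R = cos(37deg) - sin(37deg)*e13
Rotation angle theta = 2 * 37 = 74 degrees in the e13 plane (e1 -> e3).
The component perpendicular to the plane (e2) is invariant: v'_2 = v2 = -2.00
cos(74deg) = 0.2756, sin(74deg) = 0.9613
v'_1 = v1*cos(theta) - v3*sin(theta) = 1*0.2756 - (-4)*0.9613 = 4.12
v'_3 = v1*sin(theta) + v3*cos(theta) = 1*0.9613 + (-4)*0.2756 = -0.14
v' = 4.12*e1 - 2.00*e2 - 0.14*e3


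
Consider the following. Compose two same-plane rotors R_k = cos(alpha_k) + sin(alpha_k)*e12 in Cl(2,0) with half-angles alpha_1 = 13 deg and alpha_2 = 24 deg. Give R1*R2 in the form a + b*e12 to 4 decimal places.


Same-plane rotors commute and their half-angles add:
R1*R2 = cos(a1 + a2) + sin(a1 + a2)*e12.
a1 + a2 = 13 + 24 = 37 deg
cos(37 deg) = 0.7986
sin(37 deg) = 0.6018
R1*R2 = 0.7986 + 0.6018*e12


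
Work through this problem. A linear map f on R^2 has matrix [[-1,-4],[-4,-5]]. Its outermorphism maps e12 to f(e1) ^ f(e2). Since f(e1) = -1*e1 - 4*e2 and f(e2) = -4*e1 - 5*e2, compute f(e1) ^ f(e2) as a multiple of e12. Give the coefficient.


The outermorphism of a linear map f sends e1^e2 to f(e1)^f(e2).
f(e1) = -1*e1 - 4*e2
f(e2) = -4*e1 - 5*e2
f(e1) ^ f(e2) = (-1*e1 - 4*e2) ^ (-4*e1 - 5*e2)
= (-1)*(-5)*e12 + (-4)*(-4)*e21
= (5 - 16)*e12
= -11*e12
Coefficient = -11


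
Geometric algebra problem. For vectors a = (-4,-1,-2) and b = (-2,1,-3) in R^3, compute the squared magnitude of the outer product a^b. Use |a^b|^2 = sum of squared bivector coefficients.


a wedge b = (a1*b2 - a2*b1)*e12 + (a1*b3 - a3*b1)*e13 + (a2*b3 - a3*b2)*e23
e12 coeff: (-4)*1 - (-1)*(-2) = -4 - 2 = -6
e13 coeff: (-4)*(-3) - (-2)*(-2) = 12 - 4 = 8
e23 coeff: (-1)*(-3) - (-2)*1 = 3 - (-2) = 5
|a wedge b|^2 = (-6)^2 + 8^2 + 5^2
= 36 + 64 + 25
= 125


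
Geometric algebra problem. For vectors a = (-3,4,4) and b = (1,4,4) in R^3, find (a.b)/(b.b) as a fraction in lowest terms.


Projection coefficient = (a . b) / (b . b)
a . b = (-3)*1 + 4*4 + 4*4
= -3 + 16 + 16 = 29
b . b = 1^2 + 4^2 + 4^2
= 1 + 16 + 16 = 33
Coefficient = 29/33
In lowest terms: 29/33


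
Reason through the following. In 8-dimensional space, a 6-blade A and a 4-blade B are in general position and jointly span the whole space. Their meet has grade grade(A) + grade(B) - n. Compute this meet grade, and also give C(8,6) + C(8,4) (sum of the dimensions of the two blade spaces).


Meet grade = grade(A) + grade(B) - n
= 6 + 4 - 8 = 2
C(8,6) = 28
C(8,4) = 70
dim_A + dim_B = 28 + 70 = 98


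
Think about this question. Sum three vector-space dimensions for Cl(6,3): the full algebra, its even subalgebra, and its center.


n = 6 + 3 = 9
Total dim = 2^9 = 512
Even subalgebra dim = 2^8 = 256
n is odd, so center dim = 2
Sum = 512 + 256 + 2 = 770


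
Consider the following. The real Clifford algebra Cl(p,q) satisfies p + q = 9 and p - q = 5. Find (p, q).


We need p + q = 9 and p - q = 5.
Adding: 2p = 9 + 5 = 14, so p = 7.
Then q = 9 - 7 = 2.
(p, q) = (7, 2)


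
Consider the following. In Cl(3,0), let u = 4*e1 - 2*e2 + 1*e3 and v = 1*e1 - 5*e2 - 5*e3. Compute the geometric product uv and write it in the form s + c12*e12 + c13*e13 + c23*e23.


In Cl(3,0): e_i^2 = 1, e_ie_j = -e_je_i for i != j.
Scalar part = u . v = 4*1 + (-2)*(-5) + 1*(-5)
= 4 + 10 + (-5) = 9
e12 coeff = 4*(-5) - (-2)*1 = -20 - (-2) = -18
e13 coeff = 4*(-5) - 1*1 = -20 - 1 = -21
e23 coeff = (-2)*(-5) - 1*(-5) = 10 - (-5) = 15
uv = 9 - 18*e12 - 21*e13 + 15*e23


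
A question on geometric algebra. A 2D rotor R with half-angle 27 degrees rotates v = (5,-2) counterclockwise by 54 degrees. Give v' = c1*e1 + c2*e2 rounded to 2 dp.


Rotor R = cos(27deg) - sin(27deg)*e12
Rotation angle theta = 2 * 27 = 54 degrees
v' = R*v*~R rotates v by theta.
cos(54deg) = 0.5878, sin(54deg) = 0.8090
v'_1 = 5*cos(54deg) - (-2)*sin(54deg)
= 5*0.5878 - (-2)*0.8090
= 4.56
v'_2 = 5*sin(54deg) + (-2)*cos(54deg)
= 5*0.8090 + (-2)*0.5878
= 2.87
v' = 4.56*e1 + 2.87*e2


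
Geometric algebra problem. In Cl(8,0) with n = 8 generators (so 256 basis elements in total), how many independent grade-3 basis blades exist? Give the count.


Number of grade-k basis blades in Cl(p,q) with n = p + q is C(n, k).
n = 8 + 0 = 8
C(8, 3) = 8! / (3! * 5!)
= 40320 / (6 * 120)
= 56


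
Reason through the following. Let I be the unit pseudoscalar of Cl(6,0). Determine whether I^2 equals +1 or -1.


The pseudoscalar I = e1...e_n (product of all n generators) of Cl(p,q) satisfies I^2 = (-1)^(q + n(n-1)/2).
p = 6, q = 0, n = p + q = 6
n(n-1)/2 = 6 * 5 / 2 = 15
Exponent = q + n(n-1)/2 = 0 + 15 = 15
I^2 = (-1)^15 = -1


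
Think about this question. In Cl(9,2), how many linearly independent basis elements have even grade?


Even subalgebra dimension = 2^(n-1)
n = 9 + 2 = 11
2^(11 - 1) = 2^10 = 1024
Verification: sum of C(11,k) for even k = 1 + 55 + 330 + 462 + 165 + 11 = 1024
Result = 1024


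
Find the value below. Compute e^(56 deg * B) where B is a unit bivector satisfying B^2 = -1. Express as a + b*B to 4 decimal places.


For a unit bivector B with B^2 = -1, the exponential series gives
e^(theta*B) = cos(theta) + sin(theta)*B (the GA analogue of Euler's formula).
theta = 56 degrees = 0.977384 rad
cos(56 deg) = 0.5592
sin(56 deg) = 0.8290
exp(theta*B) = 0.5592 + 0.8290*B


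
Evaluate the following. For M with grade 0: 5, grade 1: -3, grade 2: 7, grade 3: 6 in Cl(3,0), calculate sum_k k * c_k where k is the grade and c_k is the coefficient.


Grade-weighted sum = sum of grade_k * coefficient_k
0*5 = 0
1*(-3) = -3
2*7 = 14
3*6 = 18
Total = 0 + (-3) + 14 + 18 = 29


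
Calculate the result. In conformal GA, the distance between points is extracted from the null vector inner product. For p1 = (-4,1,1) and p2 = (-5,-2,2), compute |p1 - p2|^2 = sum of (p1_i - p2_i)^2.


p1 - p2 = (1, 3, -1)
|p1 - p2|^2 = 1^2 + 3^2 + (-1)^2
= 1 + 9 + 1
= 11


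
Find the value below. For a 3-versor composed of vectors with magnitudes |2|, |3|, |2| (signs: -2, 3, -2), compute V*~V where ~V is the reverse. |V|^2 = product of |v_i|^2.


Each vector v_i has |v_i|^2 = s_i^2
Squared scales: (-2)^2 = 4, 3^2 = 9, (-2)^2 = 4
|V|^2 = 4 * 9 * 4
= 144


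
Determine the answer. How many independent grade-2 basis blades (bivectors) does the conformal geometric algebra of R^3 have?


The conformal model of R^3 uses Cl(4,1) with m = 3 + 2 = 5 generators.
Number of grade-2 blades = C(m, 2) = C(5, 2)
= 5*4/2 = 10


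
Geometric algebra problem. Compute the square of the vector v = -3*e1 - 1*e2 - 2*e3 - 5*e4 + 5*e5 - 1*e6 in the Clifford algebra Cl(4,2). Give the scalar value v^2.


v^2 = sum of c_i^2 * e_i^2
Positive signature terms (e_i^2 = +1): (-3)^2 + (-1)^2 + (-2)^2 + (-5)^2 = 39
Negative signature terms (e_j^2 = -1): 5^2 + (-1)^2 = 26
v^2 = 39 - 26 = 13


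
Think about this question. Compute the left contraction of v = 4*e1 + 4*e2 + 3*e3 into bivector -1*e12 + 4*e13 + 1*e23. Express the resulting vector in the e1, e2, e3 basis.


Left contraction v _| B = <vB>_1 (grade-1 part of the geometric product vB).
Using e1_|e12 = e2, e2_|e12 = -e1, e1_|e13 = e3, e3_|e13 = -e1, e2_|e23 = e3, e3_|e23 = -e2:
e1 coeff: -v2*b12 - v3*b13 = -(4)*(-1) - (3)*(4) = -8
e2 coeff: v1*b12 - v3*b23 = (4)*(-1) - (3)*(1) = -7
e3 coeff: v1*b13 + v2*b23 = (4)*(4) + (4)*(1) = 20
v _| B = -8*e1 - 7*e2 + 20*e3


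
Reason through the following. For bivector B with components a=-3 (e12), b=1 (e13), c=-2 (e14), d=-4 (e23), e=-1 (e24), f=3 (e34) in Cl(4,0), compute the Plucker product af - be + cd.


Plucker relation: af - be + cd
a*f = (-3)*3 = -9
b*e = 1*(-1) = -1
c*d = (-2)*(-4) = 8
af - be + cd = -9 - (-1) + 8
= 0


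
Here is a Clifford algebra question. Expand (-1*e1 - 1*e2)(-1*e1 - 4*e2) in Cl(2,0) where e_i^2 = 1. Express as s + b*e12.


Expand: (-1*e1 - 1*e2)(-1*e1 - 4*e2)
= (-1)*(-1)*e1e1 + (-1)*(-4)*e1e2 + (-1)*(-1)*e2e1 + (-1)*(-4)*e2e2
Using e1^2 = e2^2 = 1, e2e1 = -e1e2:
Scalar part s = (-1)*(-1) + (-1)*(-4) = 1 + 4 = 5
Bivector part b = (-1)*(-4) - (-1)*(-1) = 4 - 1 = 3
uv = 5 + 3*e12


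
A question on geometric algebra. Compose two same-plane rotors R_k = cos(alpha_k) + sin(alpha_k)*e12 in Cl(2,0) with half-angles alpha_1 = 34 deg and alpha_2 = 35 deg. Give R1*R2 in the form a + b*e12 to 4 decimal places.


Same-plane rotors commute and their half-angles add:
R1*R2 = cos(a1 + a2) + sin(a1 + a2)*e12.
a1 + a2 = 34 + 35 = 69 deg
cos(69 deg) = 0.3584
sin(69 deg) = 0.9336
R1*R2 = 0.3584 + 0.9336*e12
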